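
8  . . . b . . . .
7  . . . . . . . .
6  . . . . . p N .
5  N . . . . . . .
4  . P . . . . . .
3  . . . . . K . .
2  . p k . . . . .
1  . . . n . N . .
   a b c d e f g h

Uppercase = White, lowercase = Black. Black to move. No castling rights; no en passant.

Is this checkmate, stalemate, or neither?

neither

Black to move; black king on c2.
In check: no.
Legal moves for Black: Be7, Bc7, Bb6, Bxa5, Kd3, Kc3, Kc1, Kb1, Ne3, Nc3, Nf2, f5, b1=Q, b1=R, b1=B, b1=N.
Black has 16 legal moves and is not in check → neither.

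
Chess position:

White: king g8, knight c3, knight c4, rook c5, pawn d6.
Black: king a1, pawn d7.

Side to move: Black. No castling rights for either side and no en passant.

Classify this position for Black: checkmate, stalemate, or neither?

stalemate

Black to move; black king on a1.
In check: no.
King squares — b1: attacked by Nc3; a2: attacked by Nc3; b2: attacked by Nc4.
Legal moves for Black: none.
Not in check and no legal moves → stalemate.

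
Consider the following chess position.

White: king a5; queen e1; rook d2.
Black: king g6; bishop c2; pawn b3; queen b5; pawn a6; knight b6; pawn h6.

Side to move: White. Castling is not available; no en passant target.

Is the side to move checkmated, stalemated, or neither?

White to move; white king on a5.
In check: yes, from the black queen on b5.
King squares — a4: attacked by Qb5; b4: attacked by Qb5; b5: attacked by Pa6; a6: attacked by Qb5; b6: attacked by Qb5.
Legal moves for White: none.
In check with no legal moves → checkmate.

checkmate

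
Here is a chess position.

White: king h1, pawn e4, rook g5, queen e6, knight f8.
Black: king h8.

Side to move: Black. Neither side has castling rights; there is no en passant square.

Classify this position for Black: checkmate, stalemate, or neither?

stalemate

Black to move; black king on h8.
In check: no.
King squares — g7: attacked by Rg5; h7: attacked by Nf8; g8: attacked by Rg5.
Legal moves for Black: none.
Not in check and no legal moves → stalemate.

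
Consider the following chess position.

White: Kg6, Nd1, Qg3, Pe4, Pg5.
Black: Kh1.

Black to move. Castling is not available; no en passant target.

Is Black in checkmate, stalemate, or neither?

Black to move; black king on h1.
In check: no.
King squares — g1: attacked by Qg3; g2: attacked by Qg3; h2: attacked by Qg3.
Legal moves for Black: none.
Not in check and no legal moves → stalemate.

stalemate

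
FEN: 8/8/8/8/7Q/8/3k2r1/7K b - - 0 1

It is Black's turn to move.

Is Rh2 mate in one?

no

After Rh2: white king on h1; in check: yes, from the black rook on h2.
White has 3 legal replies: Kxh2, Kg1, Qxh2+.
In check but a legal move exists → not checkmate.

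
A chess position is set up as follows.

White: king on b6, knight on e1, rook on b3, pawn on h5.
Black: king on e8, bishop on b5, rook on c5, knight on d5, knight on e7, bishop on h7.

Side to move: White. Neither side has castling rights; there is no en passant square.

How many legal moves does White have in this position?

White to move; king on b6.
In check: yes, from the black knight on d5.
Legal moves: Kb7, Ka7, Kxc5, Ka5.
Count: 4.

4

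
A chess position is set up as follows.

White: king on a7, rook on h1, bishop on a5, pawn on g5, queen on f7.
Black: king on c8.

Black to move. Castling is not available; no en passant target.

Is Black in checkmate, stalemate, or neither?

Black to move; black king on c8.
In check: no.
King squares — b7: attacked by Ka7; c7: attacked by Ba5; d7: attacked by Qf7; b8: attacked by Ka7; d8: attacked by Ba5.
Legal moves for Black: none.
Not in check and no legal moves → stalemate.

stalemate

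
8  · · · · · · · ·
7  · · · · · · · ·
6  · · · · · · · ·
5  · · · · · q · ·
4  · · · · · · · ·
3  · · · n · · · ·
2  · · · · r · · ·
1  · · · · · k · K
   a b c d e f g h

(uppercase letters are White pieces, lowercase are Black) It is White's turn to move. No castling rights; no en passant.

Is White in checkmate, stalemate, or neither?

White to move; white king on h1.
In check: no.
King squares — g1: attacked by Kf1; g2: attacked by Kf1; h2: attacked by Re2.
Legal moves for White: none.
Not in check and no legal moves → stalemate.

stalemate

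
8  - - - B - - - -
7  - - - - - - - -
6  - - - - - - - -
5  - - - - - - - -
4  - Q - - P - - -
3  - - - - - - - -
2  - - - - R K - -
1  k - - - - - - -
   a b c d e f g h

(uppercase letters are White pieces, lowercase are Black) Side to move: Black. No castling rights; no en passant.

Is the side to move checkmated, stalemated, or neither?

Black to move; black king on a1.
In check: no.
King squares — b1: attacked by Qb4; a2: attacked by Re2; b2: attacked by Re2.
Legal moves for Black: none.
Not in check and no legal moves → stalemate.

stalemate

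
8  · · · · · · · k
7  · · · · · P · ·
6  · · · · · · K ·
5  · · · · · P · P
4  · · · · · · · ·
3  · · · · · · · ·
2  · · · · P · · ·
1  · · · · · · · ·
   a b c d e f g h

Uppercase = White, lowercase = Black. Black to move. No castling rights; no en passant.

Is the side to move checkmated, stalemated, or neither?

stalemate

Black to move; black king on h8.
In check: no.
King squares — g7: attacked by Kg6; h7: attacked by Kg6; g8: attacked by Pf7.
Legal moves for Black: none.
Not in check and no legal moves → stalemate.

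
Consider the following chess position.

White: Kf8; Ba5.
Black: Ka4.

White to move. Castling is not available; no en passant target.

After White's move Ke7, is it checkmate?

no

After Ke7: black king on a4; in check: no.
Black is not in check, so this cannot be checkmate.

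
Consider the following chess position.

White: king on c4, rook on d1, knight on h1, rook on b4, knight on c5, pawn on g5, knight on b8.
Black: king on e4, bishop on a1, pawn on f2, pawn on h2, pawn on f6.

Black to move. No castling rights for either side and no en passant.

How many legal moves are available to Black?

Black to move; king on e4.
In check: yes, from the white knight on c5.
Legal moves: Kf5, Ke5, Kf4, Kf3, Ke3.
Count: 5.

5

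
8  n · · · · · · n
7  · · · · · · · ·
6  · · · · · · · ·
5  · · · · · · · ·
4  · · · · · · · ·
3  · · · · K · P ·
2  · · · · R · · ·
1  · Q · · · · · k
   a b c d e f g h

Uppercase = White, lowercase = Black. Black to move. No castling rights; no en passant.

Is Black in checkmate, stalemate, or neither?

checkmate

Black to move; black king on h1.
In check: yes, from the white queen on b1.
King squares — g1: attacked by Qb1; g2: attacked by Re2; h2: attacked by Re2.
Legal moves for Black: none.
In check with no legal moves → checkmate.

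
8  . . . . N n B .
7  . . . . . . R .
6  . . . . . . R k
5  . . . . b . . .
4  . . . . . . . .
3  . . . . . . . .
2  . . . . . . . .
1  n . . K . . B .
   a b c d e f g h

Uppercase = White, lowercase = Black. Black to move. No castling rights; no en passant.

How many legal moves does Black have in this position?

2

Black to move; king on h6.
In check: yes, from the white rook on g6.
Legal moves: Kh5, Nxg6.
Count: 2.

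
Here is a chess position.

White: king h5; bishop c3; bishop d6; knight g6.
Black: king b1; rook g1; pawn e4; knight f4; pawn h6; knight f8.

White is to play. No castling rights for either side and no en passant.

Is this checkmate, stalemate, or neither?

White to move; white king on h5.
In check: yes, from the black knight on f4.
Legal moves for White: Kxh6, Kh4, Nxf4, Bxf4.
White is in check but has 4 legal moves → neither.

neither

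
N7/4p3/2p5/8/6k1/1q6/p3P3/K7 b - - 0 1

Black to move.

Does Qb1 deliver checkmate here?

After Qb1: white king on a1; in check: yes, from the black queen on b1.
King squares — b1: attacked by Pa2; a2: attacked by Qb1; b2: attacked by Qb1.
White has no legal moves → checkmate.

yes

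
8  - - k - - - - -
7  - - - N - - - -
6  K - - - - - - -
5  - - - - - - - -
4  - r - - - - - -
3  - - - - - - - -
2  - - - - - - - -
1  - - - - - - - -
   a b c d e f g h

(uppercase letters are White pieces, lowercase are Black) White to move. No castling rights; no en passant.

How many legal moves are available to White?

8

White to move; king on a6.
In check: no.
Legal moves: Nf8, Nb8, Nf6, Nb6+, Ne5, Nc5, Ka7, Ka5.
Count: 8.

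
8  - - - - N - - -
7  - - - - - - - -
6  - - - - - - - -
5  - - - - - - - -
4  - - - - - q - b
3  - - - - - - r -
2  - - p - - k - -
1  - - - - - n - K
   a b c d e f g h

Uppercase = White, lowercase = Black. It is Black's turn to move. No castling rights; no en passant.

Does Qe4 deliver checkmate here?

After Qe4: white king on h1; in check: yes, from the black queen on e4.
King squares — g1: attacked by Kf2; g2: attacked by Kf2; h2: attacked by Nf1.
White has no legal moves → checkmate.

yes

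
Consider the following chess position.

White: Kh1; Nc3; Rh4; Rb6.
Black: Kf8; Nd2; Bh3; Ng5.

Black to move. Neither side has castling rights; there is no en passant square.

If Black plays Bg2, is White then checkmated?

After Bg2: white king on h1; in check: yes, from the black bishop on g2.
White has 3 legal replies: Kh2, Kxg2, Kg1.
In check but a legal move exists → not checkmate.

no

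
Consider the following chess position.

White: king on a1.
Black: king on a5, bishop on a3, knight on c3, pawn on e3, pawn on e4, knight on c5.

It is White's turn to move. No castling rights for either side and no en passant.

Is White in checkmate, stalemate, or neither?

White to move; white king on a1.
In check: no.
King squares — b1: attacked by Nc3; a2: attacked by Nc3; b2: attacked by Ba3.
Legal moves for White: none.
Not in check and no legal moves → stalemate.

stalemate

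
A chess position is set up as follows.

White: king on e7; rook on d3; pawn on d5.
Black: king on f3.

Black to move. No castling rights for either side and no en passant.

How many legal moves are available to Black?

6

Black to move; king on f3.
In check: yes, from the white rook on d3.
Legal moves: Kg4, Kf4, Ke4, Kg2, Kf2, Ke2.
Count: 6.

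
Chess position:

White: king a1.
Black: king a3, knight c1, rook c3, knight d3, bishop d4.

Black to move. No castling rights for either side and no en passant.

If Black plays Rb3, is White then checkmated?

yes

After Rb3: white king on a1; in check: yes, from the black bishop on d4.
King squares — b1: attacked by Rb3; a2: attacked by Nc1; b2: attacked by Ka3.
White has no legal moves → checkmate.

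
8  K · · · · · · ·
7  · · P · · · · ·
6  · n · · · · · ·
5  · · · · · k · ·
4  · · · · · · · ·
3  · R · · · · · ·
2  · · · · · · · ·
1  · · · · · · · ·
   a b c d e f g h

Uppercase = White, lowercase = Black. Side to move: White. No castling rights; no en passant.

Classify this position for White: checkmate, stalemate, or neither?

White to move; white king on a8.
In check: yes, from the black knight on b6.
Legal moves for White: Kb8, Kb7, Ka7, Rxb6.
White is in check but has 4 legal moves → neither.

neither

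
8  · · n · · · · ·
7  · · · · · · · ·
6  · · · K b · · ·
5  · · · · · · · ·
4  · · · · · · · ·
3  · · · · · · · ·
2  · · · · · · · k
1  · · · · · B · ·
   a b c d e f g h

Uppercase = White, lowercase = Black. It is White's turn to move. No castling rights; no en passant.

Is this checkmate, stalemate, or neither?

neither

White to move; white king on d6.
In check: yes, from the black knight on c8.
King squares — c5: available; d5: attacked by Be6; e5: available; c6: available; e6: available; c7: available; d7: attacked by Be6; e7: attacked by Nc8.
Legal moves for White: Kc7, Kxe6, Kc6, Ke5, Kc5.
White is in check but has 5 legal moves → neither.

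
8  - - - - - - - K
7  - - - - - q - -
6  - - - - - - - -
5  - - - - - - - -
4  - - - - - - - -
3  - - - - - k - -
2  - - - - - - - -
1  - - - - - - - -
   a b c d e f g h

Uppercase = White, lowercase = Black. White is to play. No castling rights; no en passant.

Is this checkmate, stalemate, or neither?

stalemate

White to move; white king on h8.
In check: no.
King squares — g7: attacked by Qf7; h7: attacked by Qf7; g8: attacked by Qf7.
Legal moves for White: none.
Not in check and no legal moves → stalemate.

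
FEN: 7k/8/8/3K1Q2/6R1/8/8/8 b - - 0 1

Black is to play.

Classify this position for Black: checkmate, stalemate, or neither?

Black to move; black king on h8.
In check: no.
King squares — g7: attacked by Rg4; h7: attacked by Qf5; g8: attacked by Rg4.
Legal moves for Black: none.
Not in check and no legal moves → stalemate.

stalemate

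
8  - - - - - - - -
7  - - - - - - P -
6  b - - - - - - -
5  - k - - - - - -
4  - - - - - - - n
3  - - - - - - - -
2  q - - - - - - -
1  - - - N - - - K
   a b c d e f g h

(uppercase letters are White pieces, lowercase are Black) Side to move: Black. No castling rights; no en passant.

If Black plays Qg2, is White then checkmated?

After Qg2: white king on h1; in check: yes, from the black queen on g2.
King squares — g1: attacked by Qg2; g2: attacked by Nh4; h2: attacked by Qg2.
White has no legal moves → checkmate.

yes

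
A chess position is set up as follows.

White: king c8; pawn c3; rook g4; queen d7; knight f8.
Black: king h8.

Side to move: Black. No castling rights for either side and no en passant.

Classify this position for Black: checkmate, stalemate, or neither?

Black to move; black king on h8.
In check: no.
King squares — g7: attacked by Rg4; h7: attacked by Qd7; g8: attacked by Rg4.
Legal moves for Black: none.
Not in check and no legal moves → stalemate.

stalemate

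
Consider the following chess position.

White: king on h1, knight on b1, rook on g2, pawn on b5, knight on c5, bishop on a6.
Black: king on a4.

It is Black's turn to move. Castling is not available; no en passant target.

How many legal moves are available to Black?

Black to move; king on a4.
In check: yes, from the white knight on c5.
Legal moves: Ka5, Kb4.
Count: 2.

2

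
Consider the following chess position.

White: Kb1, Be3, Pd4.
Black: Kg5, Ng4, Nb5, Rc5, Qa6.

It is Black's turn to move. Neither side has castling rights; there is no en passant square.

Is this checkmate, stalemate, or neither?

neither

Black to move; black king on g5.
In check: yes, from the white bishop on e3.
King squares — f4: attacked by Be3; g4: own knight; h4: available; f5: available; h5: available; f6: available; g6: available; h6: attacked by Be3.
Legal moves for Black: Kg6, Kf6, Kh5, Kf5, Kh4, Nxe3.
Black is in check but has 6 legal moves → neither.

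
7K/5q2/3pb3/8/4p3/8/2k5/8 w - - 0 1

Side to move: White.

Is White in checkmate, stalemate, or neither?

stalemate

White to move; white king on h8.
In check: no.
King squares — g7: attacked by Qf7; h7: attacked by Qf7; g8: attacked by Qf7.
Legal moves for White: none.
Not in check and no legal moves → stalemate.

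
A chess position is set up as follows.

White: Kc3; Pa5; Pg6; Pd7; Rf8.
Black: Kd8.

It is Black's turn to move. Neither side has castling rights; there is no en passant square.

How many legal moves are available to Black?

3

Black to move; king on d8.
In check: yes, from the white rook on f8.
Legal moves: Ke7, Kxd7, Kc7.
Count: 3.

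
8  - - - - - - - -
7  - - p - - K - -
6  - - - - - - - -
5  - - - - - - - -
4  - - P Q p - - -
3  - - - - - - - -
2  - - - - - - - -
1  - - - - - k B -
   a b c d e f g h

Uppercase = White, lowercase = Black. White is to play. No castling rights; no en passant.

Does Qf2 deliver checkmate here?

yes

After Qf2: black king on f1; in check: yes, from the white queen on f2.
King squares — e1: attacked by Qf2; g1: attacked by Qf2; e2: attacked by Qf2; f2: attacked by Bg1; g2: attacked by Qf2.
Black has no legal moves → checkmate.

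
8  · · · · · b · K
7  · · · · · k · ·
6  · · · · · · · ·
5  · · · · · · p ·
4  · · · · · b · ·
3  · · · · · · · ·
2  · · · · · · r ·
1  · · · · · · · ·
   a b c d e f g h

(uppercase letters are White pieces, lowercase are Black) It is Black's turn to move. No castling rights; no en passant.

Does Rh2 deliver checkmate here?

yes

After Rh2: white king on h8; in check: yes, from the black rook on h2.
King squares — g7: attacked by Kf7; h7: attacked by Rh2; g8: attacked by Kf7.
White has no legal moves → checkmate.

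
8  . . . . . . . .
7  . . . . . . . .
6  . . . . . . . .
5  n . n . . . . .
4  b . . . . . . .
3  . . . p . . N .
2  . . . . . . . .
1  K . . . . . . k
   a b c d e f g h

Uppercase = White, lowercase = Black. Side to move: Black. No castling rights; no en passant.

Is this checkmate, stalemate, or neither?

Black to move; black king on h1.
In check: yes, from the white knight on g3.
King squares — g1: available; g2: available; h2: available.
Legal moves for Black: Kh2, Kg2, Kg1.
Black is in check but has 3 legal moves → neither.

neither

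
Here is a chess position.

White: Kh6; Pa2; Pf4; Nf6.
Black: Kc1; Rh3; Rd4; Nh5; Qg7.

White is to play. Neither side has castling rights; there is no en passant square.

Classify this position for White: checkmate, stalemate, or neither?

White to move; white king on h6.
In check: yes, from the black queen on g7.
King squares — g5: attacked by Qg7; h5: attacked by Rh3; g6: attacked by Qg7; g7: attacked by Nh5; h7: attacked by Qg7.
Legal moves for White: none.
In check with no legal moves → checkmate.

checkmate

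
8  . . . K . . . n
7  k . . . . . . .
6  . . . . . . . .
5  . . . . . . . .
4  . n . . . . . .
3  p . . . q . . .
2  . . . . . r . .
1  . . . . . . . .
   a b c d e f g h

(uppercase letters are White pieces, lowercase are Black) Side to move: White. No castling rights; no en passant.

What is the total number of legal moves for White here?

3

White to move; king on d8.
In check: no.
Legal moves: Kc8, Kd7, Kc7.
Count: 3.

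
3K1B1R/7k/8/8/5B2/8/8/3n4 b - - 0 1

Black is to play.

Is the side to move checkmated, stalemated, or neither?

neither

Black to move; black king on h7.
In check: yes, from the white rook on h8.
Legal moves for Black: Kxh8, Kg6.
Black is in check but has 2 legal moves → neither.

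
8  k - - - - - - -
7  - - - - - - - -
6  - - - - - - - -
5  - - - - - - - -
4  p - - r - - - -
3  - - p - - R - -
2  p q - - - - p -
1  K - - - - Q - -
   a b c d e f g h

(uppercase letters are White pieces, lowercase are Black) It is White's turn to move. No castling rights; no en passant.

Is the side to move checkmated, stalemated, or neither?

White to move; white king on a1.
In check: yes, from the black queen on b2.
King squares — b1: attacked by Pa2; a2: attacked by Qb2; b2: attacked by Pc3.
Legal moves for White: none.
In check with no legal moves → checkmate.

checkmate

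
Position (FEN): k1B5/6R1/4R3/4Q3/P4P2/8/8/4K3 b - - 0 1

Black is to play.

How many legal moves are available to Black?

0

Black to move; king on a8.
In check: no.
Legal moves: none.
Count: 0.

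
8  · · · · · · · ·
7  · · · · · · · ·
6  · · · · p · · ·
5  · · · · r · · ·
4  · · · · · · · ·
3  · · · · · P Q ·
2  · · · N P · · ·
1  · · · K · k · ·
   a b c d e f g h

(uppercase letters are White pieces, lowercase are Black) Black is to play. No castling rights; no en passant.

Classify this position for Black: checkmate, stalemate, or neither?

checkmate

Black to move; black king on f1.
In check: yes, from the white knight on d2.
King squares — e1: attacked by Kd1; g1: attacked by Qg3; e2: attacked by Kd1; f2: attacked by Qg3; g2: attacked by Qg3.
Legal moves for Black: none.
In check with no legal moves → checkmate.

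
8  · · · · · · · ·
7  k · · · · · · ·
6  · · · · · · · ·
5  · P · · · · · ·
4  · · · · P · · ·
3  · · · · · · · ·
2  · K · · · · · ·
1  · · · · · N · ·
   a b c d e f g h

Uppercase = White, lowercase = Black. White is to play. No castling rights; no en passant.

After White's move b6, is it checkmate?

no

After b6: black king on a7; in check: yes, from the white pawn on b6.
Black has 5 legal replies: Kb8, Ka8, Kb7, Kxb6, Ka6.
In check but a legal move exists → not checkmate.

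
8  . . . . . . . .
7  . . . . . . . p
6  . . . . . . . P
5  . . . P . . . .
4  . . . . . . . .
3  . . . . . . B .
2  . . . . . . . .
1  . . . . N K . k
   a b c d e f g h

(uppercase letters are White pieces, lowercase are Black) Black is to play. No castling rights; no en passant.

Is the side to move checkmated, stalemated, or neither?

stalemate

Black to move; black king on h1.
In check: no.
King squares — g1: attacked by Kf1; g2: attacked by Ne1; h2: attacked by Bg3.
Legal moves for Black: none.
Not in check and no legal moves → stalemate.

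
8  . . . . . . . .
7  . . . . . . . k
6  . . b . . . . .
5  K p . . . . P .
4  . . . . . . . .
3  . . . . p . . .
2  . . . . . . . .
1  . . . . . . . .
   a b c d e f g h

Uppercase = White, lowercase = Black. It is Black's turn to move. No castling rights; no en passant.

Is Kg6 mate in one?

After Kg6: white king on a5; in check: no.
White is not in check, so this cannot be checkmate.

no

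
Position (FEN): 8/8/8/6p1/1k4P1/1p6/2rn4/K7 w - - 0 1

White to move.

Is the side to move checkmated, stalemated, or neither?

White to move; white king on a1.
In check: no.
King squares — b1: attacked by Nd2; a2: attacked by Rc2; b2: attacked by Rc2.
Legal moves for White: none.
Not in check and no legal moves → stalemate.

stalemate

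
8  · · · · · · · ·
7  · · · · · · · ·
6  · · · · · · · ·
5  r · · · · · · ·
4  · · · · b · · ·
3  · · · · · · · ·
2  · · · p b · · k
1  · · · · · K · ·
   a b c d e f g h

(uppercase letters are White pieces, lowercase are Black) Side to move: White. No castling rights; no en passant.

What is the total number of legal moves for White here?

White to move; king on f1.
In check: yes, from the black bishop on e2.
Legal moves: Kf2, Kxe2.
Count: 2.

2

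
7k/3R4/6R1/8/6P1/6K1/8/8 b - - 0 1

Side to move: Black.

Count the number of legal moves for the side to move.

0

Black to move; king on h8.
In check: no.
Legal moves: none.
Count: 0.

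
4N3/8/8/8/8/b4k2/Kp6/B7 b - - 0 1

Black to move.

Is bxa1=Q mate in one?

no

After bxa1=Q: white king on a2; in check: yes, from the black queen on a1.
White has 2 legal replies: Kb3, Kxa1.
In check but a legal move exists → not checkmate.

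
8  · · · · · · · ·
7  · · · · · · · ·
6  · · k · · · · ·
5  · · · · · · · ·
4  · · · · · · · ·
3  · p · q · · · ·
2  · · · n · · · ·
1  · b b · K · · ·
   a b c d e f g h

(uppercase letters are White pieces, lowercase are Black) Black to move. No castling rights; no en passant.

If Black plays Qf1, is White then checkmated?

After Qf1: white king on e1; in check: yes, from the black queen on f1.
King squares — d1: attacked by Qf1; f1: attacked by Nd2; d2: attacked by Bc1; e2: attacked by Qf1; f2: attacked by Qf1.
White has no legal moves → checkmate.

yes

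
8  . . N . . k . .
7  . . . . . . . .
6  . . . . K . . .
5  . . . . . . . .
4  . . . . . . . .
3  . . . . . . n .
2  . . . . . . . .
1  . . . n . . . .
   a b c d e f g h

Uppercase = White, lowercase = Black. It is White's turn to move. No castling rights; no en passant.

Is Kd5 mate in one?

After Kd5: black king on f8; in check: no.
Black is not in check, so this cannot be checkmate.

no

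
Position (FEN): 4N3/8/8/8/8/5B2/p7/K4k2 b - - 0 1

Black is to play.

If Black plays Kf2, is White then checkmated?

After Kf2: white king on a1; in check: no.
White is not in check, so this cannot be checkmate.

no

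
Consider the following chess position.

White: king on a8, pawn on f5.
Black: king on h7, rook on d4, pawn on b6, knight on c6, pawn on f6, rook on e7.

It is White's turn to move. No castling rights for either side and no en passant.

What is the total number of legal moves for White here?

0

White to move; king on a8.
In check: no.
Legal moves: none.
Count: 0.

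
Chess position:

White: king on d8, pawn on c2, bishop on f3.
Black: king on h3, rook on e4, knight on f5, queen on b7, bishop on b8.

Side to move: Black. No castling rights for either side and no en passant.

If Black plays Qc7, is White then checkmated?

After Qc7: white king on d8; in check: yes, from the black queen on c7.
King squares — c7: attacked by Bb8; d7: attacked by Qc7; e7: attacked by Re4; c8: attacked by Qc7; e8: attacked by Re4.
White has no legal moves → checkmate.

yes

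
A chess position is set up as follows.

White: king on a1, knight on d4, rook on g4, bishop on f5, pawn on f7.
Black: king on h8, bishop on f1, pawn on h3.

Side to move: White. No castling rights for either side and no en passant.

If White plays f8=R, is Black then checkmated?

After f8=R: black king on h8; in check: yes, from the white rook on f8.
King squares — g7: attacked by Rg4; h7: attacked by Bf5; g8: attacked by Rg4.
Black has no legal moves → checkmate.

yes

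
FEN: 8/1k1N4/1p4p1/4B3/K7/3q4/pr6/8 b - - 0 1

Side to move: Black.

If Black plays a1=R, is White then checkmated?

After a1=R: white king on a4; in check: yes, from the black rook on a1.
King squares — a3: attacked by Ra1; b3: attacked by Rb2; b4: attacked by Rb2; a5: attacked by Ra1; b5: attacked by Rb2.
White has no legal moves → checkmate.

yes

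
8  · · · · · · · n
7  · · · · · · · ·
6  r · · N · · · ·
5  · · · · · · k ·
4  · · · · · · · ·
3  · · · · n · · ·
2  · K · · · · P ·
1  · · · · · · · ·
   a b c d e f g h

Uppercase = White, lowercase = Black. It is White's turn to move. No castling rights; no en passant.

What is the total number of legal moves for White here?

White to move; king on b2.
In check: no.
Legal moves: Ne8, Nc8, Nf7+, Nb7, Nf5, Nb5, Ne4+, Nc4, Kc3, Kb3, Kc1, Kb1, g3, g4.
Count: 14.

14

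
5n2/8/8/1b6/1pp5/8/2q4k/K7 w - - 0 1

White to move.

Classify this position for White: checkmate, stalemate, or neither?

stalemate

White to move; white king on a1.
In check: no.
King squares — b1: attacked by Qc2; a2: attacked by Qc2; b2: attacked by Qc2.
Legal moves for White: none.
Not in check and no legal moves → stalemate.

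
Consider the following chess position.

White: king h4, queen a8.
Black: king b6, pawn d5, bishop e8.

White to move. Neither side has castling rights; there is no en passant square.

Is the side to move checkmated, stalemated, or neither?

neither

White to move; white king on h4.
In check: no.
Legal moves for White: Qxe8, Qd8+, Qc8, Qb8+, Qb7+, Qa7+, Qc6+, Qa6+, Qxd5, Qa5+, Qa4, Qa3, Qa2, Qa1, Kg5, Kg4, Kh3, Kg3.
White has 18 legal moves and is not in check → neither.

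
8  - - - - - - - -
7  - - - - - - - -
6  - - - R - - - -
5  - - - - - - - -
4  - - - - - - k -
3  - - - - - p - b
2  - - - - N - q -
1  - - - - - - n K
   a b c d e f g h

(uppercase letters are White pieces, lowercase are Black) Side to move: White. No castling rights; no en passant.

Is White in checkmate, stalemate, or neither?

White to move; white king on h1.
In check: yes, from the black queen on g2.
King squares — g1: attacked by Qg2; g2: attacked by Pf3; h2: attacked by Qg2.
Legal moves for White: none.
In check with no legal moves → checkmate.

checkmate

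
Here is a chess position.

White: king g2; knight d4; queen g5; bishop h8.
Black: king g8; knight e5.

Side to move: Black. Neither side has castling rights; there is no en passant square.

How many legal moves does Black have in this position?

Black to move; king on g8.
In check: yes, from the white queen on g5.
Legal moves: Kxh8, Kf8, Kh7, Kf7, Ng6.
Count: 5.

5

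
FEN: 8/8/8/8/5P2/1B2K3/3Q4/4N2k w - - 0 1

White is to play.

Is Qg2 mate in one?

After Qg2: black king on h1; in check: yes, from the white queen on g2.
King squares — g1: attacked by Qg2; g2: attacked by Ne1; h2: attacked by Qg2.
Black has no legal moves → checkmate.

yes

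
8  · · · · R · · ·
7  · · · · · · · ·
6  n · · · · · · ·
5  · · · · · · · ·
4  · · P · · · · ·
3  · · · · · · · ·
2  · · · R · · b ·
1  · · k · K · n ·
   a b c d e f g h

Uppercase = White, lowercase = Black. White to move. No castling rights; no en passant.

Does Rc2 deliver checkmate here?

After Rc2: black king on c1; in check: yes, from the white rook on c2.
Black has 2 legal replies: Kxc2, Kb1.
In check but a legal move exists → not checkmate.

no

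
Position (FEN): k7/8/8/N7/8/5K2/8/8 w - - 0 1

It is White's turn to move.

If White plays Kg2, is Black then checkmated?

no

After Kg2: black king on a8; in check: no.
Black is not in check, so this cannot be checkmate.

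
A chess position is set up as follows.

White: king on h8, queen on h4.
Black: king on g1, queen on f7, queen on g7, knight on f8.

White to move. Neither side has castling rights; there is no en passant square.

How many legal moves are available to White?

0

White to move; king on h8.
In check: yes, from the black queen on g7.
Legal moves: none.
Count: 0.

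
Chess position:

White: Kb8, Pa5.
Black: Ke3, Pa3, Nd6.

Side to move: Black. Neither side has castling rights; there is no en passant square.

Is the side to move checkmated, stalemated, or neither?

neither

Black to move; black king on e3.
In check: no.
Legal moves for Black: Ne8, Nc8, Nf7, Nb7, Nf5, Nb5, Ne4, Nc4, Kf4, Ke4, Kd4, Kf3, Kd3, Kf2, Ke2, Kd2, a2.
Black has 17 legal moves and is not in check → neither.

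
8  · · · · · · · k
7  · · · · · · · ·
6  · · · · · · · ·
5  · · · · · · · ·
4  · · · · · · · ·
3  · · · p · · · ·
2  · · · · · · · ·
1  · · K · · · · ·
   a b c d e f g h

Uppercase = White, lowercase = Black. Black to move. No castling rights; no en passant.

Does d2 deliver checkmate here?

After d2: white king on c1; in check: yes, from the black pawn on d2.
White has 5 legal replies: Kxd2, Kc2, Kb2, Kd1, Kb1.
In check but a legal move exists → not checkmate.

no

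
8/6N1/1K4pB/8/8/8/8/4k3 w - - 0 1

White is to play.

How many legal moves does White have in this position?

17

White to move; king on b6.
In check: no.
Legal moves: Ne8, Ne6, Nh5, Nf5, Bg5, Bf4, Be3, Bd2+, Bc1, Kc7, Kb7, Ka7, Kc6, Ka6, Kc5, Kb5, Ka5.
Count: 17.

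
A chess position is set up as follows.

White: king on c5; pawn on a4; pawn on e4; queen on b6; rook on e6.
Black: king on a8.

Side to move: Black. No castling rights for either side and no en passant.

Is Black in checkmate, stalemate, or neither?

Black to move; black king on a8.
In check: no.
King squares — a7: attacked by Qb6; b7: attacked by Qb6; b8: attacked by Qb6.
Legal moves for Black: none.
Not in check and no legal moves → stalemate.

stalemate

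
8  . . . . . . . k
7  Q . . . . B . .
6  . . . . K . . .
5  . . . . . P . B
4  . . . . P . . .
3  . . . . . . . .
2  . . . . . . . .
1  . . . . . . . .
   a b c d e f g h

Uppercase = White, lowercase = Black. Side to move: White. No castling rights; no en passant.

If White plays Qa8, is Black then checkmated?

After Qa8: black king on h8; in check: yes, from the white queen on a8.
Black has 2 legal replies: Kh7, Kg7.
In check but a legal move exists → not checkmate.

no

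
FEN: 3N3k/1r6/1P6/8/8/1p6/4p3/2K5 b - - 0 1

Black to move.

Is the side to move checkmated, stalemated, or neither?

neither

Black to move; black king on h8.
In check: no.
Legal moves for Black: Kg8, Kh7, Kg7, Rb8, Rh7, Rg7, Rf7, Re7, Rd7, Rc7+, Ra7, Rxb6, b2+, e1=Q+, e1=R+, e1=B, e1=N.
Black has 17 legal moves and is not in check → neither.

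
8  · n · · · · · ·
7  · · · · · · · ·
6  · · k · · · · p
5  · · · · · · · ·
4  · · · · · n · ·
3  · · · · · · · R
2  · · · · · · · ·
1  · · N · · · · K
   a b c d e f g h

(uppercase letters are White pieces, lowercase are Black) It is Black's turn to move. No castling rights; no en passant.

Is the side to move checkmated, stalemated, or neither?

neither

Black to move; black king on c6.
In check: no.
Legal moves for Black include: Nd7, Na6, Kd7, Kc7, Kb7, Kd6, Kb6, Kd5, Kc5, Kb5, Ng6, Ne6, Nh5, Nd5, Nxh3, Nd3, Ng2, Ne2, ... (list truncated; more exist).
Black has legal moves and is not in check → neither.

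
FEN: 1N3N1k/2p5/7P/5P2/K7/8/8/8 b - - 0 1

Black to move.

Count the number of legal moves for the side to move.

3

Black to move; king on h8.
In check: no.
Legal moves: Kg8, c6, c5.
Count: 3.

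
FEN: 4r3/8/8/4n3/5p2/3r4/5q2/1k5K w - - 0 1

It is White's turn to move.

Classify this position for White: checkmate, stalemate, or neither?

White to move; white king on h1.
In check: no.
King squares — g1: attacked by Qf2; g2: attacked by Qf2; h2: attacked by Qf2.
Legal moves for White: none.
Not in check and no legal moves → stalemate.

stalemate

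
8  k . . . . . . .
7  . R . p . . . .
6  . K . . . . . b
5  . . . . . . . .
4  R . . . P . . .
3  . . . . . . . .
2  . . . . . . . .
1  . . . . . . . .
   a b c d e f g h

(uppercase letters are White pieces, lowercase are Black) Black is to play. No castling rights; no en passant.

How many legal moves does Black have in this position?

0

Black to move; king on a8.
In check: yes, from the white rook on a4.
Legal moves: none.
Count: 0.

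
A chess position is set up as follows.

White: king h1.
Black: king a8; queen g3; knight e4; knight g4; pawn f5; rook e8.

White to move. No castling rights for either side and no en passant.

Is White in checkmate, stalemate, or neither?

White to move; white king on h1.
In check: no.
King squares — g1: attacked by Qg3; g2: attacked by Qg3; h2: attacked by Qg3.
Legal moves for White: none.
Not in check and no legal moves → stalemate.

stalemate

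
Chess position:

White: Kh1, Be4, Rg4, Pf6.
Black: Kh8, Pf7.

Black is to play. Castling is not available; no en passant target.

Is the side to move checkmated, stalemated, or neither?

stalemate

Black to move; black king on h8.
In check: no.
King squares — g7: attacked by Rg4; h7: attacked by Be4; g8: attacked by Rg4.
Legal moves for Black: none.
Not in check and no legal moves → stalemate.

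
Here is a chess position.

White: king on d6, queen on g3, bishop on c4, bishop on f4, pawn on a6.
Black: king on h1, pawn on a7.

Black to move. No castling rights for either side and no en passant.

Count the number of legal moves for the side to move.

Black to move; king on h1.
In check: no.
Legal moves: none.
Count: 0.

0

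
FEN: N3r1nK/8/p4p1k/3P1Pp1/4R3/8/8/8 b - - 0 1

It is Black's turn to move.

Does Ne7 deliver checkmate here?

After Ne7: white king on h8; in check: yes, from the black rook on e8.
King squares — g7: attacked by Kh6; h7: attacked by Kh6; g8: attacked by Ne7.
White has no legal moves → checkmate.

yes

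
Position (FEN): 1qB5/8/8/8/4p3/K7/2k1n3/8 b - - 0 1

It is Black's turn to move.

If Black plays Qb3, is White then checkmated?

After Qb3: white king on a3; in check: yes, from the black queen on b3.
King squares — a2: attacked by Qb3; b2: attacked by Kc2; b3: attacked by Kc2; a4: attacked by Qb3; b4: attacked by Qb3.
White has no legal moves → checkmate.

yes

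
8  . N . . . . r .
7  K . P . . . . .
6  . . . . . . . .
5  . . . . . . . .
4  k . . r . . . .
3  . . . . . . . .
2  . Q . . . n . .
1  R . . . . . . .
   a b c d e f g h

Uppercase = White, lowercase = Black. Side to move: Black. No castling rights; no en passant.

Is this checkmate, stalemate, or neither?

checkmate

Black to move; black king on a4.
In check: yes, from the white rook on a1.
King squares — a3: attacked by Ra1; b3: attacked by Qb2; b4: attacked by Qb2; a5: attacked by Ra1; b5: attacked by Qb2.
Legal moves for Black: none.
In check with no legal moves → checkmate.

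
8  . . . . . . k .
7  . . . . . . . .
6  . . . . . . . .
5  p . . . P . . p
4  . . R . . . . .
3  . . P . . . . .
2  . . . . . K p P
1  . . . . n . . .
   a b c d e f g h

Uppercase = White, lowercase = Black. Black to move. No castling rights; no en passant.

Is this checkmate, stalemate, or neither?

Black to move; black king on g8.
In check: no.
Legal moves for Black: Kh8, Kf8, Kh7, Kg7, Kf7, Nf3, Nd3+, Nc2, h4, a4, g1=Q+, g1=R, g1=B+, g1=N.
Black has 14 legal moves and is not in check → neither.

neither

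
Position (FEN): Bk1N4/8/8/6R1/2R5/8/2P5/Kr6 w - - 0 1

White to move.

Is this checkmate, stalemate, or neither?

White to move; white king on a1.
In check: yes, from the black rook on b1.
Legal moves for White: Ka2, Kxb1.
White is in check but has 2 legal moves → neither.

neither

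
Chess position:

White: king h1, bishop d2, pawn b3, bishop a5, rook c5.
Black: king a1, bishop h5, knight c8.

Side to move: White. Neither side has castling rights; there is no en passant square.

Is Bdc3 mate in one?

no

After Bdc3: black king on a1; in check: yes, from the white bishop on c3.
Black has 2 legal replies: Ka2, Kb1.
In check but a legal move exists → not checkmate.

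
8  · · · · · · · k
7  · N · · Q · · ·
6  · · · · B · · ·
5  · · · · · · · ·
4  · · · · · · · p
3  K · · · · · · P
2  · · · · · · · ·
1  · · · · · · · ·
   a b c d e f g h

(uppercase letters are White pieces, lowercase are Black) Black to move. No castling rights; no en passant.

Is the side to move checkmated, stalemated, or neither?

Black to move; black king on h8.
In check: no.
King squares — g7: attacked by Qe7; h7: attacked by Qe7; g8: attacked by Be6.
Legal moves for Black: none.
Not in check and no legal moves → stalemate.

stalemate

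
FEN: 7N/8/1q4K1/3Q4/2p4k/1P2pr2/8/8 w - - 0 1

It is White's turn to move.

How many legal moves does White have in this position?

5

White to move; king on g6.
In check: yes, from the black queen on b6.
Legal moves: Kh7, Kg7, Qe6, Qd6, Qc6.
Count: 5.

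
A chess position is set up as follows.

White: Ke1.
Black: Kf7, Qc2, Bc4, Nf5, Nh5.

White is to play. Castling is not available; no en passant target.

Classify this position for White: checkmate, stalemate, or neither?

White to move; white king on e1.
In check: no.
King squares — d1: attacked by Qc2; f1: attacked by Bc4; d2: attacked by Qc2; e2: attacked by Qc2; f2: attacked by Qc2.
Legal moves for White: none.
Not in check and no legal moves → stalemate.

stalemate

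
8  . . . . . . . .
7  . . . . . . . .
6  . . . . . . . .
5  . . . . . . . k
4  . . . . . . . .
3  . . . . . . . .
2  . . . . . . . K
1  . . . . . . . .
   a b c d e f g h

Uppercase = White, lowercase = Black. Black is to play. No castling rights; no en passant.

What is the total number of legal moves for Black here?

Black to move; king on h5.
In check: no.
Legal moves: Kh6, Kg6, Kg5, Kh4, Kg4.
Count: 5.

5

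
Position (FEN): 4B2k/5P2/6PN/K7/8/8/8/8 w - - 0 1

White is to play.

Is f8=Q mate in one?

After f8=Q: black king on h8; in check: yes, from the white queen on f8.
King squares — g7: attacked by Qf8; h7: attacked by Pg6; g8: attacked by Nh6.
Black has no legal moves → checkmate.

yes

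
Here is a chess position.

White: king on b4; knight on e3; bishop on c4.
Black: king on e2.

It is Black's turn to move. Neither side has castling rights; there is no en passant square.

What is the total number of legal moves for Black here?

Black to move; king on e2.
In check: yes, from the white bishop on c4.
Legal moves: Kf3, Kxe3, Kf2, Kd2, Ke1.
Count: 5.

5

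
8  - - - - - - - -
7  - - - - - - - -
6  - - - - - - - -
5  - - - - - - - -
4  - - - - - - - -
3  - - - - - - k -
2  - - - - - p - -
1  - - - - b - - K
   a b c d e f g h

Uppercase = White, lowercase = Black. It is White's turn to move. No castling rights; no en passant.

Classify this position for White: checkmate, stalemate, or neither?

White to move; white king on h1.
In check: no.
King squares — g1: attacked by Pf2; g2: attacked by Kg3; h2: attacked by Kg3.
Legal moves for White: none.
Not in check and no legal moves → stalemate.

stalemate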